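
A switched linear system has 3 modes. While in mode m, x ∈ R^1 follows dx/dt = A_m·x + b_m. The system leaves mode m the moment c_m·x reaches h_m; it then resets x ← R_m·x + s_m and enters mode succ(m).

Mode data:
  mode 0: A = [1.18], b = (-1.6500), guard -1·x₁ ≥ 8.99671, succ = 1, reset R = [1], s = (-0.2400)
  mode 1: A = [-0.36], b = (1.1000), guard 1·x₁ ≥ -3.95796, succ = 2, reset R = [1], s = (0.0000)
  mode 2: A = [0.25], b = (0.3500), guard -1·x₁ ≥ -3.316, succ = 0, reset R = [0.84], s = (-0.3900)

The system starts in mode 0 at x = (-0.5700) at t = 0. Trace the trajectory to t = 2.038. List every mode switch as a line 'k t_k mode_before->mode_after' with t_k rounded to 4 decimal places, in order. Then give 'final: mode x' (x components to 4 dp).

Mode 0: guard c·x = 8.9967 hit at Δt = 1.4103 (t = 1.4103), x⁻ = (-8.9967) → reset → x⁺ = (-9.2367), jump to mode 1
Mode 1: flow for 0.6277 to horizon, guard not reached → x = (-6.7505)

1 1.4103 0->1
final: 1 -6.7505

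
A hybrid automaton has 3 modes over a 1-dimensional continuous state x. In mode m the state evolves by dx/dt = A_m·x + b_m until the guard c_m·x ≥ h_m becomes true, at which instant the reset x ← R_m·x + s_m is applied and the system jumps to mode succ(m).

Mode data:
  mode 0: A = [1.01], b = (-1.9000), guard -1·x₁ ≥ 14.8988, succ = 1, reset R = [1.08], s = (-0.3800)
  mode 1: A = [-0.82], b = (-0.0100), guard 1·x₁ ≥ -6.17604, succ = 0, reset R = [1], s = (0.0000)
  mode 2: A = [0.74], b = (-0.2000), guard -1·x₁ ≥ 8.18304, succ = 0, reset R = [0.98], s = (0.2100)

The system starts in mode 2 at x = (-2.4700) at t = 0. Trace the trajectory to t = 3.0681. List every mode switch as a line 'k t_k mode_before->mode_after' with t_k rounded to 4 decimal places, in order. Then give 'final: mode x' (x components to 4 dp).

Mode 2: guard c·x = 8.1830 hit at Δt = 1.5223 (t = 1.5223), x⁻ = (-8.1830) → reset → x⁺ = (-7.8094), jump to mode 0
Mode 0: guard c·x = 14.8988 hit at Δt = 0.5436 (t = 2.0659), x⁻ = (-14.8988) → reset → x⁺ = (-16.4707), jump to mode 1
Mode 1: flow for 1.0022 to horizon, guard not reached → x = (-7.2480)

1 1.5223 2->0
2 2.0659 0->1
final: 1 -7.2480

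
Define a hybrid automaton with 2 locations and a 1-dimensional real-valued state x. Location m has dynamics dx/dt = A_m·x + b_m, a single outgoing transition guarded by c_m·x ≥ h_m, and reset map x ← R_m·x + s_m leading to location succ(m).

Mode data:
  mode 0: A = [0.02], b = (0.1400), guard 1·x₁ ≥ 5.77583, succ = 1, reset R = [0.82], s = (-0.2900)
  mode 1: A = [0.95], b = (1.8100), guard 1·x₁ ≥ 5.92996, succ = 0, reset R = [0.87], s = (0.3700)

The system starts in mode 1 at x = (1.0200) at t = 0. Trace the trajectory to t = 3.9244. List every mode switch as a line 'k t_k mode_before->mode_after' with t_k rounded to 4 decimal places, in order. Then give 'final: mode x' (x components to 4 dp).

1 1.0371 1->0
2 2.0123 0->1
3 2.2333 1->0
4 3.2085 0->1
5 3.4295 1->0
final: 0 5.6537

Mode 1: guard c·x = 5.9300 hit at Δt = 1.0371 (t = 1.0371), x⁻ = (5.9300) → reset → x⁺ = (5.5291), jump to mode 0
Mode 0: guard c·x = 5.7758 hit at Δt = 0.9752 (t = 2.0123), x⁻ = (5.7758) → reset → x⁺ = (4.4462), jump to mode 1
Mode 1: guard c·x = 5.9300 hit at Δt = 0.2210 (t = 2.2333), x⁻ = (5.9300) → reset → x⁺ = (5.5291), jump to mode 0
Mode 0: guard c·x = 5.7758 hit at Δt = 0.9752 (t = 3.2085), x⁻ = (5.7758) → reset → x⁺ = (4.4462), jump to mode 1
Mode 1: guard c·x = 5.9300 hit at Δt = 0.2210 (t = 3.4295), x⁻ = (5.9300) → reset → x⁺ = (5.5291), jump to mode 0
Mode 0: flow for 0.4949 to horizon, guard not reached → x = (5.6537)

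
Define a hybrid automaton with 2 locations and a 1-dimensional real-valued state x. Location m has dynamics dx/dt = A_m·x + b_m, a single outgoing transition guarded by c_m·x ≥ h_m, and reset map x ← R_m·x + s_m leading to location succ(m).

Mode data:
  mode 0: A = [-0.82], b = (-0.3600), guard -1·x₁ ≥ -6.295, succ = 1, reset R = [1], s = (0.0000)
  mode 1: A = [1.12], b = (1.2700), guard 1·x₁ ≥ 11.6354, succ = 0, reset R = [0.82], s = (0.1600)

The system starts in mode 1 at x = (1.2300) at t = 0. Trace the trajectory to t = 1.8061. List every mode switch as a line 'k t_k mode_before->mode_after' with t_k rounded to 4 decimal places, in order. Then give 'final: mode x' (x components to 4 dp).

1 1.5060 1->0
final: 0 7.4891

Mode 1: guard c·x = 11.6354 hit at Δt = 1.5060 (t = 1.5060), x⁻ = (11.6354) → reset → x⁺ = (9.7010), jump to mode 0
Mode 0: flow for 0.3001 to horizon, guard not reached → x = (7.4891)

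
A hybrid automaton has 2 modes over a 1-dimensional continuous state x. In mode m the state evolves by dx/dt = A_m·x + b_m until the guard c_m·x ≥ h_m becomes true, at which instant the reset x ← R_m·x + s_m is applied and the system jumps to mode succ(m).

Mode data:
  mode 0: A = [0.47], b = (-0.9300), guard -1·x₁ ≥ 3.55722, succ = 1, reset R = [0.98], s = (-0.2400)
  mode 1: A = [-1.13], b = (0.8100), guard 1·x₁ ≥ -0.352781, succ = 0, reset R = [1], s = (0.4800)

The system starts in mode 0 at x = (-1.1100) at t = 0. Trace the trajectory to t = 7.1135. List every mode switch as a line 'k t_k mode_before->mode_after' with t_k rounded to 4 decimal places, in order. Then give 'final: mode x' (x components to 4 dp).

1 1.2415 0->1
2 2.5017 1->0
3 4.8320 0->1
4 6.0922 1->0
final: 0 -1.0134

Mode 0: guard c·x = 3.5572 hit at Δt = 1.2415 (t = 1.2415), x⁻ = (-3.5572) → reset → x⁺ = (-3.7261), jump to mode 1
Mode 1: guard c·x = -0.3528 hit at Δt = 1.2602 (t = 2.5017), x⁻ = (-0.3528) → reset → x⁺ = (0.1272), jump to mode 0
Mode 0: guard c·x = 3.5572 hit at Δt = 2.3303 (t = 4.8320), x⁻ = (-3.5572) → reset → x⁺ = (-3.7261), jump to mode 1
Mode 1: guard c·x = -0.3528 hit at Δt = 1.2602 (t = 6.0922), x⁻ = (-0.3528) → reset → x⁺ = (0.1272), jump to mode 0
Mode 0: flow for 1.0213 to horizon, guard not reached → x = (-1.0134)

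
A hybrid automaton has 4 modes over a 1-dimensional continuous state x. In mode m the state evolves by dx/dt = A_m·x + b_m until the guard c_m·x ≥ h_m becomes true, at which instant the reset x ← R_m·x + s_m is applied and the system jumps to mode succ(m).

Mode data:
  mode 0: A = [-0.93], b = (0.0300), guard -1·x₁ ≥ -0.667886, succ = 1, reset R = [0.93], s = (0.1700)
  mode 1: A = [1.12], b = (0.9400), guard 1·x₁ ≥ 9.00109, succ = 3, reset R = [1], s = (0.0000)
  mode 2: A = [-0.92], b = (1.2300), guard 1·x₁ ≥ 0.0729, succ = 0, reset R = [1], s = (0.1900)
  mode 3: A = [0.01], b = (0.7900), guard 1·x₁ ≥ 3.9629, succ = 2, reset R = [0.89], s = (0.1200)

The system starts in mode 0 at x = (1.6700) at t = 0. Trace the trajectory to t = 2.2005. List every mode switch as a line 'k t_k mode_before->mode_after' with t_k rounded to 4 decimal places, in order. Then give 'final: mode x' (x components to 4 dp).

Mode 0: guard c·x = -0.6679 hit at Δt = 1.0177 (t = 1.0177), x⁻ = (0.6679) → reset → x⁺ = (0.7911), jump to mode 1
Mode 1: flow for 1.1828 to horizon, guard not reached → x = (5.2930)

1 1.0177 0->1
final: 1 5.2930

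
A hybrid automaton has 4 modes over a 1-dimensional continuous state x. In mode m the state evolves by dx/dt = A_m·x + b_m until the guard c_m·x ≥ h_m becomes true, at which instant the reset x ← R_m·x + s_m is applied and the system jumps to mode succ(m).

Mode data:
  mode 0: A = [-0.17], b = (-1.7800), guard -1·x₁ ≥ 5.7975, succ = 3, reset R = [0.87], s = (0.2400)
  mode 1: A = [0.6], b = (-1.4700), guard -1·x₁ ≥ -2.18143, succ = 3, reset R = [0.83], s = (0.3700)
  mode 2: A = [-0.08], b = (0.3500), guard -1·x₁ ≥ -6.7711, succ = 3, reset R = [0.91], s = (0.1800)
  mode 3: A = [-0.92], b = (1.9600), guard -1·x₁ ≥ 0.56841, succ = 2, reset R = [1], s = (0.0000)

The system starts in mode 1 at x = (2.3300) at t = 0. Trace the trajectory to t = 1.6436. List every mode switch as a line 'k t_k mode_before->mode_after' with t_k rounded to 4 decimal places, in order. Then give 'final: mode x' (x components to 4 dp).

1 1.3427 1->3
final: 3 2.1685

Mode 1: guard c·x = -2.1814 hit at Δt = 1.3427 (t = 1.3427), x⁻ = (2.1814) → reset → x⁺ = (2.1806), jump to mode 3
Mode 3: flow for 0.3009 to horizon, guard not reached → x = (2.1685)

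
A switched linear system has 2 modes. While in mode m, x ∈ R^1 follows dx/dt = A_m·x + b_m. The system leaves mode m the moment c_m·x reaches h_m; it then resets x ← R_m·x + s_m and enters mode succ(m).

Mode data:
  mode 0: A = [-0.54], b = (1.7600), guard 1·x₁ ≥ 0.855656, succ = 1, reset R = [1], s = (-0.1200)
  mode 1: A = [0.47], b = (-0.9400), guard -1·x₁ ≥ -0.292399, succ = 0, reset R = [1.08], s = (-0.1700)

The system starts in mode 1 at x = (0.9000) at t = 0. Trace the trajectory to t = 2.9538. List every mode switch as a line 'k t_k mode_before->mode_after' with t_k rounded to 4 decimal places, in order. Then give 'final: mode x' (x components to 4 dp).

1 0.9357 1->0
2 1.4149 0->1
3 2.0543 1->0
4 2.5335 0->1
final: 1 0.4595

Mode 1: guard c·x = -0.2924 hit at Δt = 0.9357 (t = 0.9357), x⁻ = (0.2924) → reset → x⁺ = (0.1458), jump to mode 0
Mode 0: guard c·x = 0.8557 hit at Δt = 0.4792 (t = 1.4149), x⁻ = (0.8557) → reset → x⁺ = (0.7357), jump to mode 1
Mode 1: guard c·x = -0.2924 hit at Δt = 0.6394 (t = 2.0543), x⁻ = (0.2924) → reset → x⁺ = (0.1458), jump to mode 0
Mode 0: guard c·x = 0.8557 hit at Δt = 0.4792 (t = 2.5335), x⁻ = (0.8557) → reset → x⁺ = (0.7357), jump to mode 1
Mode 1: flow for 0.4203 to horizon, guard not reached → x = (0.4595)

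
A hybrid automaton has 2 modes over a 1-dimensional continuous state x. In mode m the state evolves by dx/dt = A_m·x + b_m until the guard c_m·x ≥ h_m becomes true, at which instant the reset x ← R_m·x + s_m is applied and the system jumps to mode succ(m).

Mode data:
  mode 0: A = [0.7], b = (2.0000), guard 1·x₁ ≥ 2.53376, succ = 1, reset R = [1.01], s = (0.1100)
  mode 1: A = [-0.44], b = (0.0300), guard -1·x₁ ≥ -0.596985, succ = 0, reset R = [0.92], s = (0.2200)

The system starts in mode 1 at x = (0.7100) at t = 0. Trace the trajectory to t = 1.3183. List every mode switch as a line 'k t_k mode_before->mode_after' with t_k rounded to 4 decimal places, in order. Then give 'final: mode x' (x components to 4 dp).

Mode 1: guard c·x = -0.5970 hit at Δt = 0.4402 (t = 0.4402), x⁻ = (0.5970) → reset → x⁺ = (0.7692), jump to mode 0
Mode 0: guard c·x = 2.5338 hit at Δt = 0.5664 (t = 1.0066), x⁻ = (2.5338) → reset → x⁺ = (2.6691), jump to mode 1
Mode 1: flow for 0.3117 to horizon, guard not reached → x = (2.3358)

1 0.4402 1->0
2 1.0066 0->1
final: 1 2.3358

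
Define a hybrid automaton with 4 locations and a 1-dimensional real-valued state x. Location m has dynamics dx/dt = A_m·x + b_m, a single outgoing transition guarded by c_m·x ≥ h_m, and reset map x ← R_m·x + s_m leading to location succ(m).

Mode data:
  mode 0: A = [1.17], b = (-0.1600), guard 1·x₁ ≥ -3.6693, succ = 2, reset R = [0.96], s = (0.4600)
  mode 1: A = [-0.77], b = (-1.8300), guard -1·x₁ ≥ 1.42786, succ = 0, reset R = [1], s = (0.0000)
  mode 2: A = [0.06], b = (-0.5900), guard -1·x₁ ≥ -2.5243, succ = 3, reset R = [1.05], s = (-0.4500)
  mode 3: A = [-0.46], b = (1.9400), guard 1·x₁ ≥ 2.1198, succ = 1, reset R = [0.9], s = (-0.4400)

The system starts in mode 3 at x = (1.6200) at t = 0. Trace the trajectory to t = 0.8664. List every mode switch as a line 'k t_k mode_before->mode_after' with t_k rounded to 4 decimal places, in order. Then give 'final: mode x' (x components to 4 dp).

1 0.4646 3->1
final: 1 0.4448

Mode 3: guard c·x = 2.1198 hit at Δt = 0.4646 (t = 0.4646), x⁻ = (2.1198) → reset → x⁺ = (1.4678), jump to mode 1
Mode 1: flow for 0.4018 to horizon, guard not reached → x = (0.4448)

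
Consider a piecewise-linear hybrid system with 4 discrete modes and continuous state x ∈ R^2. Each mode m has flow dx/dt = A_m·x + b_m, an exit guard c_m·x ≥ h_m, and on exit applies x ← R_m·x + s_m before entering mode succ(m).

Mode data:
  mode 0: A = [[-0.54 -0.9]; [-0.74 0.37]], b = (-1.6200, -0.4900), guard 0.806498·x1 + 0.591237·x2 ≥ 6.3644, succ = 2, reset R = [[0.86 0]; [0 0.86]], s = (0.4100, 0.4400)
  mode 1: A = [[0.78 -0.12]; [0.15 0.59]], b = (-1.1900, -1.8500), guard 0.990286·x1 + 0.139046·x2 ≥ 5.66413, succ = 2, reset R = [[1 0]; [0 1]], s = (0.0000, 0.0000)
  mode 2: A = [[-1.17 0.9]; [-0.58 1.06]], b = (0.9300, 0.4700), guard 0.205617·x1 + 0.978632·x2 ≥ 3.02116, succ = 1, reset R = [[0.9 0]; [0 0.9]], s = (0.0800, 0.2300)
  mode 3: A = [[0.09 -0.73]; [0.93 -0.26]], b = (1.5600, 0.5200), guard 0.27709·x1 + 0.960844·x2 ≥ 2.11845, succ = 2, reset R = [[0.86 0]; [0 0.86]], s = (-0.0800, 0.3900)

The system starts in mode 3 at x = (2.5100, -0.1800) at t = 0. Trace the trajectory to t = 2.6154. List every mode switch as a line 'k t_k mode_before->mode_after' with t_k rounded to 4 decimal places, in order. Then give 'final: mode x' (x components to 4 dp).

Mode 3: guard c·x = 2.1185 hit at Δt = 0.4776 (t = 0.4776), x⁻ = (3.1902, 1.2848) → reset → x⁺ = (2.6636, 1.4949), jump to mode 2
Mode 2: guard c·x = 3.0212 hit at Δt = 0.9884 (t = 1.4660), x⁻ = (2.4547, 2.5714) → reset → x⁺ = (2.2892, 2.5442), jump to mode 1
Mode 1: flow for 1.1494 to horizon, guard not reached → x = (2.8274, 2.5846)

1 0.4776 3->2
2 1.4660 2->1
final: 1 2.8274 2.5846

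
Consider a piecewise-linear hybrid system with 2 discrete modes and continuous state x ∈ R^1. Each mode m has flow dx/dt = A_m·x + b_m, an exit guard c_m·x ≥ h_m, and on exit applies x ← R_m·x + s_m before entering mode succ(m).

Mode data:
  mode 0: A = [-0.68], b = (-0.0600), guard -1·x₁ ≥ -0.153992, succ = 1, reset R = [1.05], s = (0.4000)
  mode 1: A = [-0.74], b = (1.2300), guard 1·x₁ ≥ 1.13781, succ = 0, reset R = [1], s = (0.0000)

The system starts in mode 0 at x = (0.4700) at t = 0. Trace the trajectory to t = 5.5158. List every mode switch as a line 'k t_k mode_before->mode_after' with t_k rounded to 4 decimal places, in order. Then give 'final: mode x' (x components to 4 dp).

1 1.2278 0->1
2 2.2296 1->0
3 4.6144 0->1
final: 1 1.0974

Mode 0: guard c·x = -0.1540 hit at Δt = 1.2278 (t = 1.2278), x⁻ = (0.1540) → reset → x⁺ = (0.5617), jump to mode 1
Mode 1: guard c·x = 1.1378 hit at Δt = 1.0018 (t = 2.2296), x⁻ = (1.1378) → reset → x⁺ = (1.1378), jump to mode 0
Mode 0: guard c·x = -0.1540 hit at Δt = 2.3848 (t = 4.6144), x⁻ = (0.1540) → reset → x⁺ = (0.5617), jump to mode 1
Mode 1: flow for 0.9014 to horizon, guard not reached → x = (1.0974)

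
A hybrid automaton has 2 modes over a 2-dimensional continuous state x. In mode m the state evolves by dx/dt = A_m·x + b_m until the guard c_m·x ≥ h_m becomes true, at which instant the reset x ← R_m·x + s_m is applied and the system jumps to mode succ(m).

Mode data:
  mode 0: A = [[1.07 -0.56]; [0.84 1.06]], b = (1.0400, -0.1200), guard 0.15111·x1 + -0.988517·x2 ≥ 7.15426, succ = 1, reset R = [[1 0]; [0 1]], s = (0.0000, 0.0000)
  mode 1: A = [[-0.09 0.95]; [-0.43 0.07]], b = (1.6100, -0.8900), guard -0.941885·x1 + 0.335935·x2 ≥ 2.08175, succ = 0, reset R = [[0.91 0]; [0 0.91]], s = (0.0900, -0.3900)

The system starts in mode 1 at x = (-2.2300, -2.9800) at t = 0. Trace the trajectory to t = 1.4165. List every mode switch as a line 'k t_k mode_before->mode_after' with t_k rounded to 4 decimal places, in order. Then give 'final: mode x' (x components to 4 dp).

Mode 1: guard c·x = 2.0817 hit at Δt = 1.0448 (t = 1.0448), x⁻ = (-3.2415, -2.8914) → reset → x⁺ = (-2.8597, -3.0212), jump to mode 0
Mode 0: flow for 0.3717 to horizon, guard not reached → x = (-2.7198, -5.6229)

1 1.0448 1->0
final: 0 -2.7198 -5.6229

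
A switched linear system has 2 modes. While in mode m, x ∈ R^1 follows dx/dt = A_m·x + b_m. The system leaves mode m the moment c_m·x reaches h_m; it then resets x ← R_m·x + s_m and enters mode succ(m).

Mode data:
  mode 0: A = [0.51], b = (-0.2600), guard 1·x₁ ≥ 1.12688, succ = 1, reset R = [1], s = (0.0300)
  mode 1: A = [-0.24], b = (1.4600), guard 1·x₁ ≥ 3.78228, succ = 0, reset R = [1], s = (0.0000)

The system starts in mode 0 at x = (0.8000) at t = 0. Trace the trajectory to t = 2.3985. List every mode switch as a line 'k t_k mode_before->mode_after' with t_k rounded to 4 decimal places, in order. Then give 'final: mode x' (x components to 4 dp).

1 1.4793 0->1
final: 1 2.1322

Mode 0: guard c·x = 1.1269 hit at Δt = 1.4793 (t = 1.4793), x⁻ = (1.1269) → reset → x⁺ = (1.1569), jump to mode 1
Mode 1: flow for 0.9192 to horizon, guard not reached → x = (2.1322)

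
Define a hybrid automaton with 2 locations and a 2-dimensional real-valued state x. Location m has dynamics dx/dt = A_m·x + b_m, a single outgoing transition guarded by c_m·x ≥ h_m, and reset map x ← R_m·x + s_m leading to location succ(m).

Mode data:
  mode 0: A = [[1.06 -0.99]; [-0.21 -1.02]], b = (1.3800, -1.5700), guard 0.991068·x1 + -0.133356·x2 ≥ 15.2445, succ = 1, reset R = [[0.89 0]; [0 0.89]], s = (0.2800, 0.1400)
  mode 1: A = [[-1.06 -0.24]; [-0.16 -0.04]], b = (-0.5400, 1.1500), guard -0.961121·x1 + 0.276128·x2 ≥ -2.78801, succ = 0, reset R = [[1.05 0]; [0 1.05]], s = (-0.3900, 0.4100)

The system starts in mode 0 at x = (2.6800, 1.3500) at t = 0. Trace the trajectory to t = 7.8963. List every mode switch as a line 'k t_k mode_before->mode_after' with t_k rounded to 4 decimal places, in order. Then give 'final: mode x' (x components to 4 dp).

1 1.3217 0->1
2 2.9004 1->0
3 4.0947 0->1
4 5.7449 1->0
5 6.9274 0->1
final: 1 4.9179 -2.4239

Mode 0: guard c·x = 15.2445 hit at Δt = 1.3217 (t = 1.3217), x⁻ = (15.1017, -2.0826) → reset → x⁺ = (13.7205, -1.7135), jump to mode 1
Mode 1: guard c·x = -2.7880 hit at Δt = 1.5787 (t = 2.9004), x⁻ = (2.4828, -1.4548) → reset → x⁺ = (2.2170, -1.1176), jump to mode 0
Mode 0: guard c·x = 15.2445 hit at Δt = 1.1943 (t = 4.0947), x⁻ = (15.0271, -2.6370) → reset → x⁺ = (13.6541, -2.2070), jump to mode 1
Mode 1: guard c·x = -2.7880 hit at Δt = 1.6503 (t = 5.7449), x⁻ = (2.3651, -1.8645) → reset → x⁺ = (2.0934, -1.5478), jump to mode 0
Mode 0: guard c·x = 15.2445 hit at Δt = 1.1824 (t = 6.9274), x⁻ = (15.0115, -2.7524) → reset → x⁺ = (13.6403, -2.3096), jump to mode 1
Mode 1: flow for 0.9689 to horizon, guard not reached → x = (4.9179, -2.4239)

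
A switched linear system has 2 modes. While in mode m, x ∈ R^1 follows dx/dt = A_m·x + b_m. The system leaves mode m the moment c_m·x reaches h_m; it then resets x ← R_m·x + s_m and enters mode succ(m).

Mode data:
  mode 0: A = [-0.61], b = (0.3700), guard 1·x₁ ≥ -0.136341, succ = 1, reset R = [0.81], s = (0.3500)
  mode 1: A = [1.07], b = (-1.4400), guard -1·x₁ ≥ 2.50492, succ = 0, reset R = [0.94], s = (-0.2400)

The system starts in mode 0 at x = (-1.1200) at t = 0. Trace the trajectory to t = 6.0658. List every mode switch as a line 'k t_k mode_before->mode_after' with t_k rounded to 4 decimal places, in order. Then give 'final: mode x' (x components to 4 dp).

Mode 0: guard c·x = -0.1363 hit at Δt = 1.3825 (t = 1.3825), x⁻ = (-0.1363) → reset → x⁺ = (0.2396), jump to mode 1
Mode 1: guard c·x = 2.5049 hit at Δt = 1.1657 (t = 2.5482), x⁻ = (-2.5049) → reset → x⁺ = (-2.5946), jump to mode 0
Mode 0: guard c·x = -0.1363 hit at Δt = 2.3946 (t = 4.9428), x⁻ = (-0.1363) → reset → x⁺ = (0.2396), jump to mode 1
Mode 1: flow for 1.1230 to horizon, guard not reached → x = (-2.3329)

1 1.3825 0->1
2 2.5482 1->0
3 4.9428 0->1
final: 1 -2.3329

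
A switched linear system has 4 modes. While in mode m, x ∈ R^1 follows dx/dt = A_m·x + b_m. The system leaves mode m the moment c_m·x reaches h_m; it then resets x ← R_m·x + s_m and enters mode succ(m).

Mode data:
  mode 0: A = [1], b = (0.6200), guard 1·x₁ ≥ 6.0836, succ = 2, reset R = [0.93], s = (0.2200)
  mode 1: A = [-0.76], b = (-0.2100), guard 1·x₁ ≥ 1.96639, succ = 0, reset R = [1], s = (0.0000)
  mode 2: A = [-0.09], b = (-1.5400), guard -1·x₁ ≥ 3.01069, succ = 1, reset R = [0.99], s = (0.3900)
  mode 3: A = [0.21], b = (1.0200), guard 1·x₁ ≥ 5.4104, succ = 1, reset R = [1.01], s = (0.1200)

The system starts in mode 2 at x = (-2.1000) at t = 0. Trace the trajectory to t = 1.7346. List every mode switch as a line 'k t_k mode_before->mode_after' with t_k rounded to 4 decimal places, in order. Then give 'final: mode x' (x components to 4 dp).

Mode 2: guard c·x = 3.0107 hit at Δt = 0.6954 (t = 0.6954), x⁻ = (-3.0107) → reset → x⁺ = (-2.5906), jump to mode 1
Mode 1: flow for 1.0392 to horizon, guard not reached → x = (-1.3269)

1 0.6954 2->1
final: 1 -1.3269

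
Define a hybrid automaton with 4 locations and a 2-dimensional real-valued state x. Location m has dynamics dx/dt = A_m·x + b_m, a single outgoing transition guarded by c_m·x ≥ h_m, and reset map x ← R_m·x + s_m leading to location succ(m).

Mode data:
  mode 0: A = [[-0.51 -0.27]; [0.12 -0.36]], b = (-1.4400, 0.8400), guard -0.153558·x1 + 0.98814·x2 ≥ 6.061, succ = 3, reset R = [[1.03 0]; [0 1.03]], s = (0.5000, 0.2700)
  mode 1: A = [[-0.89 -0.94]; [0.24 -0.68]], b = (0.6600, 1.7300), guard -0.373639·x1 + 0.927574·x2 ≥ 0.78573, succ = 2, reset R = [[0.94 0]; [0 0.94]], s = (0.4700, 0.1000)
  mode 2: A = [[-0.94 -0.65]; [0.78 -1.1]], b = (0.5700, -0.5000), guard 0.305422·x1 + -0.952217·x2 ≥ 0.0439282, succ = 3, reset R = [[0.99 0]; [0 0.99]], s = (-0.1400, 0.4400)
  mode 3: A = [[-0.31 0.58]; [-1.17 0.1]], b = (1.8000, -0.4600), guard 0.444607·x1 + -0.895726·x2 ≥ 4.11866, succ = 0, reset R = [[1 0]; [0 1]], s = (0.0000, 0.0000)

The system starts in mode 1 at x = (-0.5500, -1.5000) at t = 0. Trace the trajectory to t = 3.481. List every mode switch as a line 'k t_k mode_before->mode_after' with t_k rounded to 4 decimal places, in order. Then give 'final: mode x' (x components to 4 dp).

Mode 1: guard c·x = 0.7857 hit at Δt = 1.3270 (t = 1.3270), x⁻ = (0.2562, 0.9503) → reset → x⁺ = (0.7109, 0.9933), jump to mode 2
Mode 2: guard c·x = 0.0439 hit at Δt = 1.4581 (t = 2.7851), x⁻ = (0.4507, 0.0984) → reset → x⁺ = (0.3062, 0.5375), jump to mode 3
Mode 3: flow for 0.6959 to horizon, guard not reached → x = (1.3997, -0.5159)

1 1.3270 1->2
2 2.7851 2->3
final: 3 1.3997 -0.5159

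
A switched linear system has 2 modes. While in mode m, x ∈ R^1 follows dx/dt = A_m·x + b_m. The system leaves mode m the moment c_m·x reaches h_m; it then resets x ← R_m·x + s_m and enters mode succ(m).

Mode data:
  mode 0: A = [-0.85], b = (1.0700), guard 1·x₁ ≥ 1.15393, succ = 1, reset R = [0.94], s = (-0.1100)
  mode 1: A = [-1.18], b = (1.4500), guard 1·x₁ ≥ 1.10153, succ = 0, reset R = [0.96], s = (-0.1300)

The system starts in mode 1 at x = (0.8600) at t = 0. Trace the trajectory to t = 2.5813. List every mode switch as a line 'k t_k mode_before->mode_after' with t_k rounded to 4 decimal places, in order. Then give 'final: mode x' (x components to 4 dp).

1 0.9016 1->0
2 2.2548 0->1
final: 1 1.0559

Mode 1: guard c·x = 1.1015 hit at Δt = 0.9016 (t = 0.9016), x⁻ = (1.1015) → reset → x⁺ = (0.9275), jump to mode 0
Mode 0: guard c·x = 1.1539 hit at Δt = 1.3532 (t = 2.2548), x⁻ = (1.1539) → reset → x⁺ = (0.9747), jump to mode 1
Mode 1: flow for 0.3265 to horizon, guard not reached → x = (1.0559)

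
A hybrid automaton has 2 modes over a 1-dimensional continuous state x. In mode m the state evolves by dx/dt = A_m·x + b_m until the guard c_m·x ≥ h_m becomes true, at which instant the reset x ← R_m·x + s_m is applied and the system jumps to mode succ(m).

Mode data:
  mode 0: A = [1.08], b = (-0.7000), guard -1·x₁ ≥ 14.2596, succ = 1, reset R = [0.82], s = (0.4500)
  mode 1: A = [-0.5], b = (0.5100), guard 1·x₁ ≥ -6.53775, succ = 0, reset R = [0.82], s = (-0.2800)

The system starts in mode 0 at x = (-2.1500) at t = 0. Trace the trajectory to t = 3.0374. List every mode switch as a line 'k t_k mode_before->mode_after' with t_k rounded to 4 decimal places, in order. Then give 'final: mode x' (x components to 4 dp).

1 1.5490 0->1
2 2.5170 1->0
final: 0 -10.3843

Mode 0: guard c·x = 14.2596 hit at Δt = 1.5490 (t = 1.5490), x⁻ = (-14.2596) → reset → x⁺ = (-11.2429), jump to mode 1
Mode 1: guard c·x = -6.5377 hit at Δt = 0.9680 (t = 2.5170), x⁻ = (-6.5378) → reset → x⁺ = (-5.6410), jump to mode 0
Mode 0: flow for 0.5204 to horizon, guard not reached → x = (-10.3843)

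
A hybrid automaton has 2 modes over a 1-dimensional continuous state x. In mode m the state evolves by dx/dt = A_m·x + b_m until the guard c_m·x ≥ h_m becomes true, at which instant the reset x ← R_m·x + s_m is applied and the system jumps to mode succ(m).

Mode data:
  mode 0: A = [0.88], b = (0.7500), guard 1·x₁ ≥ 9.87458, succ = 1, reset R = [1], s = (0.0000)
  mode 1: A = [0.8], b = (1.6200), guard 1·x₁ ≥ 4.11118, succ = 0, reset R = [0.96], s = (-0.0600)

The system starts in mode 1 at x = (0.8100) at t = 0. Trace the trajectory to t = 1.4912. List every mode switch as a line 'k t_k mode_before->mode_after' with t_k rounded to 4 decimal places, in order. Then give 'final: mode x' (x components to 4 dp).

1 0.9652 1->0
final: 0 6.6763

Mode 1: guard c·x = 4.1112 hit at Δt = 0.9652 (t = 0.9652), x⁻ = (4.1112) → reset → x⁺ = (3.8867), jump to mode 0
Mode 0: flow for 0.5260 to horizon, guard not reached → x = (6.6763)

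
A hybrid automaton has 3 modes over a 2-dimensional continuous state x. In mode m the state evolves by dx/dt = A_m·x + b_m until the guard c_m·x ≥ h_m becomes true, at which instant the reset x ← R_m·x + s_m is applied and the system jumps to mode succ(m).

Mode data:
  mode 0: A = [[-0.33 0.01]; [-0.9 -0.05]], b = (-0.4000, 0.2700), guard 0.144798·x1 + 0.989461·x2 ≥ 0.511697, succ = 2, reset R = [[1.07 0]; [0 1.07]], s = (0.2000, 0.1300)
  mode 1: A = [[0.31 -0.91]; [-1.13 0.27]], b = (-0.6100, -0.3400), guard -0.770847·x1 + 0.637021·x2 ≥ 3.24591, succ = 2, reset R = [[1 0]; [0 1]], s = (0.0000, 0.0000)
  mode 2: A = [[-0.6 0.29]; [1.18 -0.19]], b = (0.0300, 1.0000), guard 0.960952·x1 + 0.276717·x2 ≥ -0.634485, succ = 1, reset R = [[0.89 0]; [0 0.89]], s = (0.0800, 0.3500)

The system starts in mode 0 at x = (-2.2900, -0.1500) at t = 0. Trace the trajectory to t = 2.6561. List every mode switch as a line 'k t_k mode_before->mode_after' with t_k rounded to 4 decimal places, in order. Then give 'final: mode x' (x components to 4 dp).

Mode 0: guard c·x = 0.5117 hit at Δt = 0.4366 (t = 0.4366), x⁻ = (-2.1439, 0.8309) → reset → x⁺ = (-2.0940, 1.0191), jump to mode 2
Mode 2: guard c·x = -0.6345 hit at Δt = 1.5608 (t = 1.9974), x⁻ = (-0.7029, 0.1481) → reset → x⁺ = (-0.5456, 0.4818), jump to mode 1
Mode 1: flow for 0.6587 to horizon, guard not reached → x = (-1.6008, 1.1508)

1 0.4366 0->2
2 1.9974 2->1
final: 1 -1.6008 1.1508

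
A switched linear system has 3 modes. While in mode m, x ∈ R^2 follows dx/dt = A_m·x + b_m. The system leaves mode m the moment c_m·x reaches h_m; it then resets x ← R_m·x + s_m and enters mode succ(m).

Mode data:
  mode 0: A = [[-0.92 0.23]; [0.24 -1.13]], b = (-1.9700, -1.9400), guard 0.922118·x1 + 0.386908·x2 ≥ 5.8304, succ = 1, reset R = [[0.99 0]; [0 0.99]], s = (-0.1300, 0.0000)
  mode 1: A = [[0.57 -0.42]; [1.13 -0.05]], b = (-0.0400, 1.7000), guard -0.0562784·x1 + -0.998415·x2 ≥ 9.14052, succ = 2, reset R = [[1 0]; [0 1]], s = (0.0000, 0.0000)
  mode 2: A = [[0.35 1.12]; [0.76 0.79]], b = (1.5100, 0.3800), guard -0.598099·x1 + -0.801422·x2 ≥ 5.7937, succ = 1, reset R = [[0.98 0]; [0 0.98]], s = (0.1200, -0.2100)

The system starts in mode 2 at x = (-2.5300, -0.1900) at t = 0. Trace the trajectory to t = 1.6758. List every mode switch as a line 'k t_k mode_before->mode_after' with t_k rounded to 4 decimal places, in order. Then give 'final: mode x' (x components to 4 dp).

1 1.2134 2->1
final: 1 -4.2281 -5.4569

Mode 2: guard c·x = 5.7937 hit at Δt = 1.2134 (t = 1.2134), x⁻ = (-4.2545, -4.0542) → reset → x⁺ = (-4.0494, -4.1831), jump to mode 1
Mode 1: flow for 0.4624 to horizon, guard not reached → x = (-4.2281, -5.4569)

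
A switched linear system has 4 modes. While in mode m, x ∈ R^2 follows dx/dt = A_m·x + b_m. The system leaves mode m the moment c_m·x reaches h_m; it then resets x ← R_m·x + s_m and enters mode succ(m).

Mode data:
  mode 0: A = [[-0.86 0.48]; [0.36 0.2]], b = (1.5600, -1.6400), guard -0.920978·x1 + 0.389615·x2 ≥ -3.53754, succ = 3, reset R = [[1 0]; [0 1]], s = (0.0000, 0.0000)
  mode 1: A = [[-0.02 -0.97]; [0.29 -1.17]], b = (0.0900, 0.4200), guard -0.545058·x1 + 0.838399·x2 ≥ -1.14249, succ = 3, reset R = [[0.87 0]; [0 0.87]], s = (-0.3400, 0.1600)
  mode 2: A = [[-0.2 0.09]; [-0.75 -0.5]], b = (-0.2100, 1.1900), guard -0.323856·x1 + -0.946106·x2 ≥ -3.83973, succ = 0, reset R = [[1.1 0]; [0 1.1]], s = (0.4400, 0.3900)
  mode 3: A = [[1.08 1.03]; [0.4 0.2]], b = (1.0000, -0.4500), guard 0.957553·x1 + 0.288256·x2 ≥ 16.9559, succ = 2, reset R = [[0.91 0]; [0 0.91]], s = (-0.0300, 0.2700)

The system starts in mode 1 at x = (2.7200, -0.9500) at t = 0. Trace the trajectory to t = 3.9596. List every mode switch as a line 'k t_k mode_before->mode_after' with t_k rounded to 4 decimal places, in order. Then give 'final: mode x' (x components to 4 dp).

1 1.0515 1->3
2 2.3916 3->2
3 2.8560 2->0
final: 0 7.5768 2.5033

Mode 1: guard c·x = -1.1425 hit at Δt = 1.0515 (t = 1.0515), x⁻ = (2.8449, 0.4868) → reset → x⁺ = (2.1351, 0.5835), jump to mode 3
Mode 3: guard c·x = 16.9559 hit at Δt = 1.3401 (t = 2.3916), x⁻ = (16.4023, 4.3359) → reset → x⁺ = (14.8961, 4.2157), jump to mode 2
Mode 2: guard c·x = -3.8397 hit at Δt = 0.4644 (t = 2.8560), x⁻ = (13.5475, -0.5789) → reset → x⁺ = (15.3423, -0.2468), jump to mode 0
Mode 0: flow for 1.1036 to horizon, guard not reached → x = (7.5768, 2.5033)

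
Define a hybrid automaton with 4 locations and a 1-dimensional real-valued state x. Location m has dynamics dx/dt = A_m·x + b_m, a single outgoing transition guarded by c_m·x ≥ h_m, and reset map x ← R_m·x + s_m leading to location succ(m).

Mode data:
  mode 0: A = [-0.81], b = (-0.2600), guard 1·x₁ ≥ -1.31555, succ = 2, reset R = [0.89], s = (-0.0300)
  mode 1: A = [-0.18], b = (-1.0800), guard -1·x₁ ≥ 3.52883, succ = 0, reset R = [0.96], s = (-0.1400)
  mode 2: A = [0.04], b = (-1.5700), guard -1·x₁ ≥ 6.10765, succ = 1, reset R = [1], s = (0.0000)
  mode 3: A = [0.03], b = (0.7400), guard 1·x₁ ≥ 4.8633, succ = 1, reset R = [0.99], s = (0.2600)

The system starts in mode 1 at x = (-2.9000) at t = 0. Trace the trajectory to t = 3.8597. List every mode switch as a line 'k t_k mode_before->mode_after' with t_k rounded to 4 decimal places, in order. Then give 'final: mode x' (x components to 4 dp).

Mode 1: guard c·x = 3.5288 hit at Δt = 1.2595 (t = 1.2595), x⁻ = (-3.5288) → reset → x⁺ = (-3.5277), jump to mode 0
Mode 0: guard c·x = -1.3155 hit at Δt = 1.4453 (t = 2.7048), x⁻ = (-1.3155) → reset → x⁺ = (-1.2008), jump to mode 2
Mode 2: flow for 1.1549 to horizon, guard not reached → x = (-3.1133)

1 1.2595 1->0
2 2.7048 0->2
final: 2 -3.1133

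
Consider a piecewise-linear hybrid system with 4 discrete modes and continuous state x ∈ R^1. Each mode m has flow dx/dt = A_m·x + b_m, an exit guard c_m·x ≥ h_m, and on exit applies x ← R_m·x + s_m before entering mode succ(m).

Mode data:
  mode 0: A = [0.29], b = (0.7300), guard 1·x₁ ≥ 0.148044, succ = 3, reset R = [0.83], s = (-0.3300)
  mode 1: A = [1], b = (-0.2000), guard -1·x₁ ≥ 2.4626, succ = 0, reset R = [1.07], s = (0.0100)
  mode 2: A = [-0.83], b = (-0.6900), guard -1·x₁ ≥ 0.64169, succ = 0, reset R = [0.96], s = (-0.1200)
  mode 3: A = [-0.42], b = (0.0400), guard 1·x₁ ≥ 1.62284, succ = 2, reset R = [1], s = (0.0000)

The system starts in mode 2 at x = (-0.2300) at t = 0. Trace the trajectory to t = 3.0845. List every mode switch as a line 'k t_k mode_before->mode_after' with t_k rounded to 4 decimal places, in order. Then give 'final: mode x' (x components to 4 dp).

Mode 2: guard c·x = 0.6417 hit at Δt = 1.3904 (t = 1.3904), x⁻ = (-0.6417) → reset → x⁺ = (-0.7360), jump to mode 0
Mode 0: guard c·x = 0.1480 hit at Δt = 1.3897 (t = 2.7801), x⁻ = (0.1480) → reset → x⁺ = (-0.2071), jump to mode 3
Mode 3: flow for 0.3044 to horizon, guard not reached → x = (-0.1708)

1 1.3904 2->0
2 2.7801 0->3
final: 3 -0.1708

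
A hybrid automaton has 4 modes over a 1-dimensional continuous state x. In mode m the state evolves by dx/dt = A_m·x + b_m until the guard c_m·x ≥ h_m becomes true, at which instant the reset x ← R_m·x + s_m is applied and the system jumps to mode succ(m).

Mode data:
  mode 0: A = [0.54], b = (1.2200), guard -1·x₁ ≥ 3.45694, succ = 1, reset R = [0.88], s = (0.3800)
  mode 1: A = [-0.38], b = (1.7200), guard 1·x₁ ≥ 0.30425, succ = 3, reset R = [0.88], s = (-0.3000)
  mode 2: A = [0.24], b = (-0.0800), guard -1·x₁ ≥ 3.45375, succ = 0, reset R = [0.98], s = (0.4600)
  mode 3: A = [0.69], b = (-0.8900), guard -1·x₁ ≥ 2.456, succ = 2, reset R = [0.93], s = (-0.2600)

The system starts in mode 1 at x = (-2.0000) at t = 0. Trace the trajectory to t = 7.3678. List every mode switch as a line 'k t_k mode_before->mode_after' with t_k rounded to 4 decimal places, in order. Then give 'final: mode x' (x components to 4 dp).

Mode 1: guard c·x = 0.3043 hit at Δt = 1.1461 (t = 1.1461), x⁻ = (0.3043) → reset → x⁺ = (-0.0323), jump to mode 3
Mode 3: guard c·x = 2.4560 hit at Δt = 1.5093 (t = 2.6554), x⁻ = (-2.4560) → reset → x⁺ = (-2.5441), jump to mode 2
Mode 2: guard c·x = 3.4537 hit at Δt = 1.1446 (t = 3.8000), x⁻ = (-3.4537) → reset → x⁺ = (-2.9247), jump to mode 0
Mode 0: guard c·x = 3.4569 hit at Δt = 1.0884 (t = 4.8884), x⁻ = (-3.4569) → reset → x⁺ = (-2.6621), jump to mode 1
Mode 1: guard c·x = 0.3043 hit at Δt = 1.4004 (t = 6.2888), x⁻ = (0.3043) → reset → x⁺ = (-0.0323), jump to mode 3
Mode 3: flow for 1.0790 to horizon, guard not reached → x = (-1.4938)

1 1.1461 1->3
2 2.6554 3->2
3 3.8000 2->0
4 4.8884 0->1
5 6.2888 1->3
final: 3 -1.4938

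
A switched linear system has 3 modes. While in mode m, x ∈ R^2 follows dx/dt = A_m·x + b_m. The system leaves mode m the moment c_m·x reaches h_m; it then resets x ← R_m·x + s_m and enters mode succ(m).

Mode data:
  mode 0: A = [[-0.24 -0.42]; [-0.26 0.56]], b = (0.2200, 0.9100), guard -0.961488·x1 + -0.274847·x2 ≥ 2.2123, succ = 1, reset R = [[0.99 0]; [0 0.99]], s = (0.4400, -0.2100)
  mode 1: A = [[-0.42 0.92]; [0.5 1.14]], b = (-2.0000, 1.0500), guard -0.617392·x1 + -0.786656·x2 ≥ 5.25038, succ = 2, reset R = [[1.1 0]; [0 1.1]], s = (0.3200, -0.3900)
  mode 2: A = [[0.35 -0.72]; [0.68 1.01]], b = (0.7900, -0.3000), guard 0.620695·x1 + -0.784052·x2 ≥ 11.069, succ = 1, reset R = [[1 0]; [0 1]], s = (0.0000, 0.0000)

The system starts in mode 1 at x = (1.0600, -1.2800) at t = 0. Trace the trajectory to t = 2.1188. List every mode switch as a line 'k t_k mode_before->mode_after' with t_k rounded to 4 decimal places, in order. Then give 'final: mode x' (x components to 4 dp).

1 1.4085 1->2
final: 2 0.3958 -11.3633

Mode 1: guard c·x = 5.2504 hit at Δt = 1.4085 (t = 1.4085), x⁻ = (-3.5961, -3.8520) → reset → x⁺ = (-3.6357, -4.6272), jump to mode 2
Mode 2: flow for 0.7103 to horizon, guard not reached → x = (0.3958, -11.3633)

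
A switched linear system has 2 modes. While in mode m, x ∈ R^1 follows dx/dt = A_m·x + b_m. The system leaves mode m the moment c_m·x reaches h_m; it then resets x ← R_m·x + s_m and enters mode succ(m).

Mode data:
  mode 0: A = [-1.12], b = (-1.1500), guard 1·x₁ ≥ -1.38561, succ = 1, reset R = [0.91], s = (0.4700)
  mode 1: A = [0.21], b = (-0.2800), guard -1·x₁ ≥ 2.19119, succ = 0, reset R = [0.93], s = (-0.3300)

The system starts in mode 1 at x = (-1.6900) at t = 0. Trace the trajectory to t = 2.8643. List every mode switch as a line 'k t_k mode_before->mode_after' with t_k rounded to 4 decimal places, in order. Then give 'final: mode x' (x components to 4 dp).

Mode 1: guard c·x = 2.1912 hit at Δt = 0.7304 (t = 0.7304), x⁻ = (-2.1912) → reset → x⁺ = (-2.3678), jump to mode 0
Mode 0: guard c·x = -1.3856 hit at Δt = 1.1771 (t = 1.9075), x⁻ = (-1.3856) → reset → x⁺ = (-0.7909), jump to mode 1
Mode 1: flow for 0.9568 to horizon, guard not reached → x = (-1.2636)

1 0.7304 1->0
2 1.9075 0->1
final: 1 -1.2636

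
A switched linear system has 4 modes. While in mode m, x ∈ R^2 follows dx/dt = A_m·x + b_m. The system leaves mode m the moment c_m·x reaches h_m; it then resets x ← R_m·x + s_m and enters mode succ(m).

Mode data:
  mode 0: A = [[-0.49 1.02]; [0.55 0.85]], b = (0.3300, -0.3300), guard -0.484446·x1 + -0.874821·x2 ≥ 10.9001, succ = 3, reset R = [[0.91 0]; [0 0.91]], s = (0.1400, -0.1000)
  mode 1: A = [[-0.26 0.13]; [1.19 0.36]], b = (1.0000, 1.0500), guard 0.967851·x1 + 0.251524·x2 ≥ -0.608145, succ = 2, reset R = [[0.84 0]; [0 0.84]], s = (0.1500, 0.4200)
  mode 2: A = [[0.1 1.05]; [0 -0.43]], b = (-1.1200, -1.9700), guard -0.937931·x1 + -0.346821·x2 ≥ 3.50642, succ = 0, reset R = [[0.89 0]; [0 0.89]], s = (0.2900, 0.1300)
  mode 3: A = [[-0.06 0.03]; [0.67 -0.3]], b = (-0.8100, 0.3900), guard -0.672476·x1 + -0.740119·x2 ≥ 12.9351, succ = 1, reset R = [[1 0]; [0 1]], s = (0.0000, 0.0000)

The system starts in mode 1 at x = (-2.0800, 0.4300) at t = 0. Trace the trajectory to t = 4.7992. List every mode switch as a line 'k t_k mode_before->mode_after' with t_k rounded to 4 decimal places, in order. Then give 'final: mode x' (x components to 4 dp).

1 1.1050 1->2
2 2.3945 2->0
3 3.6944 0->3
final: 3 -5.9266 -9.2509

Mode 1: guard c·x = -0.6081 hit at Δt = 1.1050 (t = 1.1050), x⁻ = (-0.5997, -0.1102) → reset → x⁺ = (-0.3538, 0.3274), jump to mode 2
Mode 2: guard c·x = 3.5064 hit at Δt = 1.2895 (t = 2.3945), x⁻ = (-3.0870, -1.7619) → reset → x⁺ = (-2.4574, -1.4381), jump to mode 0
Mode 0: guard c·x = 10.9001 hit at Δt = 1.2999 (t = 3.6944), x⁻ = (-5.7624, -9.2688) → reset → x⁺ = (-5.1037, -8.5346), jump to mode 3
Mode 3: flow for 1.1048 to horizon, guard not reached → x = (-5.9266, -9.2509)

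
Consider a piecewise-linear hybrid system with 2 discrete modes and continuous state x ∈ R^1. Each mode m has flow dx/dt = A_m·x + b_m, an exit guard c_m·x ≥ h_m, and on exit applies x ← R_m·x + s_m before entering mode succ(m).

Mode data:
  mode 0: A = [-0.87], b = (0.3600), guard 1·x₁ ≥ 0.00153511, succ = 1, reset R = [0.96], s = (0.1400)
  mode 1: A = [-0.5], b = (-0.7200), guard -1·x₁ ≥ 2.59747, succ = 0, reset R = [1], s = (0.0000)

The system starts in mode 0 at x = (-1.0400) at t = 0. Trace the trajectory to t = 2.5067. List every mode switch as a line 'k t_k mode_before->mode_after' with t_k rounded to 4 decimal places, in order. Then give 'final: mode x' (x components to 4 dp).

1 1.4486 0->1
final: 1 -0.5083

Mode 0: guard c·x = 0.0015 hit at Δt = 1.4486 (t = 1.4486), x⁻ = (0.0015) → reset → x⁺ = (0.1415), jump to mode 1
Mode 1: flow for 1.0581 to horizon, guard not reached → x = (-0.5083)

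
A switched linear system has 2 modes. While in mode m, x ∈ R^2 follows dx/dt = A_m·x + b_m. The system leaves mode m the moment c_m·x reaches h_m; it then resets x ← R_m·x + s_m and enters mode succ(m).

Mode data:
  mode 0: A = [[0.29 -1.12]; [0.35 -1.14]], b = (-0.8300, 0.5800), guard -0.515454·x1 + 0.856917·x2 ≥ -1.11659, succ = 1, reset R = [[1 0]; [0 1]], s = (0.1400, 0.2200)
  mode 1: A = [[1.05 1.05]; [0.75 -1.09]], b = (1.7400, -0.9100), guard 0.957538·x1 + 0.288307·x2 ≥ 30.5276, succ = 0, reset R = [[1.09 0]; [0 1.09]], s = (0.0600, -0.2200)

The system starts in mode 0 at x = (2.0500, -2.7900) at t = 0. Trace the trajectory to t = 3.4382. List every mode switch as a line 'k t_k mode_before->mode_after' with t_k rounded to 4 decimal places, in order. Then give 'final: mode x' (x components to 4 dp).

1 1.4101 0->1
2 2.8548 1->0
final: 0 31.1388 9.3765

Mode 0: guard c·x = -1.1166 hit at Δt = 1.4101 (t = 1.4101), x⁻ = (3.1961, 0.6195) → reset → x⁺ = (3.3361, 0.8395), jump to mode 1
Mode 1: guard c·x = 30.5276 hit at Δt = 1.4447 (t = 2.8548), x⁻ = (29.4523, 8.0675) → reset → x⁺ = (32.1630, 8.5736), jump to mode 0
Mode 0: flow for 0.5834 to horizon, guard not reached → x = (31.1388, 9.3765)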